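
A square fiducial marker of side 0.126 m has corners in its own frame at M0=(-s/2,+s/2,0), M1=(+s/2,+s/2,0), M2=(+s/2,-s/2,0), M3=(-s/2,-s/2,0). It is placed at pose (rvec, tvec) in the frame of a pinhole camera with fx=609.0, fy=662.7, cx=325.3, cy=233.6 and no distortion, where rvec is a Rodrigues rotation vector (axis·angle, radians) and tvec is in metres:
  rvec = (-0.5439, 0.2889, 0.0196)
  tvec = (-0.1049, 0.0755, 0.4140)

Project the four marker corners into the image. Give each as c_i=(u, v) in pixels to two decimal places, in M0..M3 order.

c0=(64.13, 454.42) c1=(241.10, 462.27) c2=(270.58, 261.28) c3=(115.81, 269.61)

Intrinsics K: fx=609.0, fy=662.7, cx=325.3, cy=233.6
Marker side s = 0.126 m; corners in marker frame (Z=0):
  M0 = (-0.0630, +0.0630, 0)
  M1 = (+0.0630, +0.0630, 0)
  M2 = (+0.0630, -0.0630, 0)
  M3 = (-0.0630, -0.0630, 0)
rvec = (-0.5439, 0.2889, 0.0196), |rvec| = θ = 0.61618 rad = 35.304°
Rodrigues: sinθ=0.57792, 1−cosθ=0.18391; R = I + sinθ·[k]× + (1−cosθ)·[k]×²:
    [+0.95939 -0.09449 +0.26580]
    [-0.05773 +0.85652 +0.51287]
    [-0.27613 -0.50739 +0.81628]
t = (-0.1049, 0.0755, 0.4140) m
M0: Pc = R·M0+t = (-0.17129, +0.13310, +0.39943); u = 609.0·(-0.17129)/0.39943 + 325.3 = 64.1323, v = 662.7·(+0.13310)/0.39943 + 233.6 = 454.4241
M1: Pc = R·M1+t = (-0.05041, +0.12582, +0.36464); u = 609.0·(-0.05041)/0.36464 + 325.3 = 241.1048, v = 662.7·(+0.12582)/0.36464 + 233.6 = 462.2744
M2: Pc = R·M2+t = (-0.03851, +0.01790, +0.42857); u = 609.0·(-0.03851)/0.42857 + 325.3 = 270.5834, v = 662.7·(+0.01790)/0.42857 + 233.6 = 261.2824
M3: Pc = R·M3+t = (-0.15939, +0.02518, +0.46336); u = 609.0·(-0.15939)/0.46336 + 325.3 = 115.8147, v = 662.7·(+0.02518)/0.46336 + 233.6 = 269.6068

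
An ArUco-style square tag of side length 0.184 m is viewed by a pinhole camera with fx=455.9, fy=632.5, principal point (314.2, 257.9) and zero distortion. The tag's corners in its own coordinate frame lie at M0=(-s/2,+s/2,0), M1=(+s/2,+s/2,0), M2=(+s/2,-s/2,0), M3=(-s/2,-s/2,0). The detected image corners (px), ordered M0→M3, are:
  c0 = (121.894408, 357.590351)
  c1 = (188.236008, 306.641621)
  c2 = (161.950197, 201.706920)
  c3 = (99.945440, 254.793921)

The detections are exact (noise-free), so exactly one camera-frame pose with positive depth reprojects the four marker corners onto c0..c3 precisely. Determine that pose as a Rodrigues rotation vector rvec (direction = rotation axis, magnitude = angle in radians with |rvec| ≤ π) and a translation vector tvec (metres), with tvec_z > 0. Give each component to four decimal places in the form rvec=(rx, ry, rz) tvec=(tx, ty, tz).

Intrinsics K: fx=455.9, fy=632.5, cx=314.2, cy=257.9
Marker side s = 0.184 m; corners in marker frame (Z=0):
  M0 = (-0.0920, +0.0920, 0)
  M1 = (+0.0920, +0.0920, 0)
  M2 = (+0.0920, -0.0920, 0)
  M3 = (-0.0920, -0.0920, 0)
Detected image corners:
  c0 = (121.894408, 357.590351) px
  c1 = (188.236008, 306.641621) px
  c2 = (161.950197, 201.706920) px
  c3 = (99.945440, 254.793921) px
Planar DLT: solve 8×8 A·h = b for H (H[2,2]=1):
  H  [+312.86640 +91.65943 +141.96790]
  H  [-352.60888 +487.66259 +279.47117]
  H  [-0.24897 -0.27372 +1.00000]
B = K⁻¹H; ‖b₁‖=1.002892, ‖b₂‖=1.002892; λ = 2/(‖b₁‖+‖b₂‖) = 0.997116, sign → tz>0 ⇒ λ=+0.997116
r₁ = λ·B[:,0] = (+0.85537,-0.45465,-0.24825); r₂ = λ·B[:,1] = (+0.38857,+0.88007,-0.27293)
r₃ = r₁×r₂ = (+0.34257,+0.13699,+0.92945); SVD([r₁ r₂ r₃]) → R = UVᵀ:
  R  [+0.85537 +0.38857 +0.34257]
  R  [-0.45465 +0.88007 +0.13699]
  R  [-0.24825 -0.27293 +0.92945]
t = (-0.37670, +0.03401, +0.99712) m
tr R = 2.664895; θ = arccos((tr R − 1)/2) = 0.587286 rad = 33.649°
axis k = ((R−Rᵀ)₃₂, (R−Rᵀ)₁₃, (R−Rᵀ)₂₁) / (2 sinθ) = (-0.369895, +0.533127, -0.760889)
rvec = θ·k = (-0.217234, +0.313098, -0.446860)

rvec=(-0.2172, 0.3131, -0.4469) tvec=(-0.3767, 0.0340, 0.9971)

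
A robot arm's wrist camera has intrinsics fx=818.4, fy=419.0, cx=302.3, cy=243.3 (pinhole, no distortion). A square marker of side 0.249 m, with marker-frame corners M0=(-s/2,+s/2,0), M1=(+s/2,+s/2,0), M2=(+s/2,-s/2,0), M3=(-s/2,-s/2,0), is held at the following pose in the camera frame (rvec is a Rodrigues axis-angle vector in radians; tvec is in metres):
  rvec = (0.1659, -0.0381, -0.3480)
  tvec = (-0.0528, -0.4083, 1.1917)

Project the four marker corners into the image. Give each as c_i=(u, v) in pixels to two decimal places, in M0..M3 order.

c0=(215.90, 156.74) c1=(373.79, 127.45) c2=(317.88, 40.81) c3=(154.23, 70.99)

Intrinsics K: fx=818.4, fy=419.0, cx=302.3, cy=243.3
Marker side s = 0.249 m; corners in marker frame (Z=0):
  M0 = (-0.1245, +0.1245, 0)
  M1 = (+0.1245, +0.1245, 0)
  M2 = (+0.1245, -0.1245, 0)
  M3 = (-0.1245, -0.1245, 0)
rvec = (0.1659, -0.0381, -0.3480), |rvec| = θ = 0.38740 rad = 22.196°
Rodrigues: sinθ=0.37778, 1−cosθ=0.07411; R = I + sinθ·[k]× + (1−cosθ)·[k]×²:
    [+0.93948 +0.33624 -0.06566]
    [-0.34248 +0.92661 -0.15523]
    [+0.00865 +0.16833 +0.98569]
t = (-0.0528, -0.4083, 1.1917) m
M0: Pc = R·M0+t = (-0.12790, -0.25030, +1.21158); u = 818.4·(-0.12790)/1.21158 + 302.3 = 215.9032, v = 419.0·(-0.25030)/1.21158 + 243.3 = 156.7396
M1: Pc = R·M1+t = (+0.10603, -0.33558, +1.21373); u = 818.4·(+0.10603)/1.21373 + 302.3 = 373.7927, v = 419.0·(-0.33558)/1.21373 + 243.3 = 127.4539
M2: Pc = R·M2+t = (+0.02230, -0.56630, +1.17182); u = 818.4·(+0.02230)/1.17182 + 302.3 = 317.8772, v = 419.0·(-0.56630)/1.17182 + 243.3 = 40.8110
M3: Pc = R·M3+t = (-0.21163, -0.48102, +1.16967); u = 818.4·(-0.21163)/1.16967 + 302.3 = 154.2270, v = 419.0·(-0.48102)/1.16967 + 243.3 = 70.9867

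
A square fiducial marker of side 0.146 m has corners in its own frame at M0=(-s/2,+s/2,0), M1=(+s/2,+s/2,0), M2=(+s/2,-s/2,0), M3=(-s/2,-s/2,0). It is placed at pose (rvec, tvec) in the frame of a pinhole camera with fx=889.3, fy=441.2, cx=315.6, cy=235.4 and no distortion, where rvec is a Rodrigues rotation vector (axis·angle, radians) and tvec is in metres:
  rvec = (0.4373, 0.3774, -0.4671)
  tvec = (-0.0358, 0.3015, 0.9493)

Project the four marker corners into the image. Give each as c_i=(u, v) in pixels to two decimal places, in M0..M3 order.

c0=(262.98, 404.74) c1=(373.72, 392.60) c2=(303.50, 342.70) c3=(192.18, 358.78)

Intrinsics K: fx=889.3, fy=441.2, cx=315.6, cy=235.4
Marker side s = 0.146 m; corners in marker frame (Z=0):
  M0 = (-0.0730, +0.0730, 0)
  M1 = (+0.0730, +0.0730, 0)
  M2 = (+0.0730, -0.0730, 0)
  M3 = (-0.0730, -0.0730, 0)
rvec = (0.4373, 0.3774, -0.4671), |rvec| = θ = 0.74286 rad = 42.563°
Rodrigues: sinθ=0.67640, 1−cosθ=0.26346; R = I + sinθ·[k]× + (1−cosθ)·[k]×²:
    [+0.82783 +0.50410 +0.24611]
    [-0.34652 +0.80454 -0.48234]
    [-0.44115 +0.31401 +0.84070]
t = (-0.0358, 0.3015, 0.9493) m
M0: Pc = R·M0+t = (-0.05943, +0.38553, +1.00443); u = 889.3·(-0.05943)/1.00443 + 315.6 = 262.9797, v = 441.2·(+0.38553)/1.00443 + 235.4 = 404.7447
M1: Pc = R·M1+t = (+0.06143, +0.33494, +0.94002); u = 889.3·(+0.06143)/0.94002 + 315.6 = 373.7168, v = 441.2·(+0.33494)/0.94002 + 235.4 = 392.6027
M2: Pc = R·M2+t = (-0.01217, +0.21747, +0.89417); u = 889.3·(-0.01217)/0.89417 + 315.6 = 303.4988, v = 441.2·(+0.21747)/0.89417 + 235.4 = 342.7050
M3: Pc = R·M3+t = (-0.13303, +0.26806, +0.95858); u = 889.3·(-0.13303)/0.95858 + 315.6 = 192.1835, v = 441.2·(+0.26806)/0.95858 + 235.4 = 358.7803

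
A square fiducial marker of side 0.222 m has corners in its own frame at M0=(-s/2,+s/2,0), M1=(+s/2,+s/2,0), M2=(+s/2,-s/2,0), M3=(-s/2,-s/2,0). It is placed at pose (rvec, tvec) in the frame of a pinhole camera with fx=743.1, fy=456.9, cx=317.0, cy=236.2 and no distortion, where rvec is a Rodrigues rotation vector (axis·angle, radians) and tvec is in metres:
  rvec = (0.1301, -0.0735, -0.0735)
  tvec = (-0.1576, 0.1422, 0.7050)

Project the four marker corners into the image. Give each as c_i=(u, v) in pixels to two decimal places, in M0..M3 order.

c0=(45.25, 403.42) c1=(276.53, 389.06) c2=(258.66, 251.77) c3=(17.04, 263.70)

Intrinsics K: fx=743.1, fy=456.9, cx=317.0, cy=236.2
Marker side s = 0.222 m; corners in marker frame (Z=0):
  M0 = (-0.1110, +0.1110, 0)
  M1 = (+0.1110, +0.1110, 0)
  M2 = (+0.1110, -0.1110, 0)
  M3 = (-0.1110, -0.1110, 0)
rvec = (0.1301, -0.0735, -0.0735), |rvec| = θ = 0.16652 rad = 9.541°
Rodrigues: sinθ=0.16576, 1−cosθ=0.01383; R = I + sinθ·[k]× + (1−cosθ)·[k]×²:
    [+0.99461 +0.06839 -0.07793]
    [-0.07793 +0.98886 -0.12680]
    [+0.06839 +0.13219 +0.98886]
t = (-0.1576, 0.1422, 0.7050) m
M0: Pc = R·M0+t = (-0.26041, +0.26061, +0.71208); u = 743.1·(-0.26041)/0.71208 + 317.0 = 45.2463, v = 456.9·(+0.26061)/0.71208 + 236.2 = 403.4202
M1: Pc = R·M1+t = (-0.03961, +0.24331, +0.72726); u = 743.1·(-0.03961)/0.72726 + 317.0 = 276.5307, v = 456.9·(+0.24331)/0.72726 + 236.2 = 389.0602
M2: Pc = R·M2+t = (-0.05479, +0.02379, +0.69792); u = 743.1·(-0.05479)/0.69792 + 317.0 = 258.6634, v = 456.9·(+0.02379)/0.69792 + 236.2 = 251.7718
M3: Pc = R·M3+t = (-0.27559, +0.04109, +0.68274); u = 743.1·(-0.27559)/0.68274 + 317.0 = 17.0400, v = 456.9·(+0.04109)/0.68274 + 236.2 = 263.6960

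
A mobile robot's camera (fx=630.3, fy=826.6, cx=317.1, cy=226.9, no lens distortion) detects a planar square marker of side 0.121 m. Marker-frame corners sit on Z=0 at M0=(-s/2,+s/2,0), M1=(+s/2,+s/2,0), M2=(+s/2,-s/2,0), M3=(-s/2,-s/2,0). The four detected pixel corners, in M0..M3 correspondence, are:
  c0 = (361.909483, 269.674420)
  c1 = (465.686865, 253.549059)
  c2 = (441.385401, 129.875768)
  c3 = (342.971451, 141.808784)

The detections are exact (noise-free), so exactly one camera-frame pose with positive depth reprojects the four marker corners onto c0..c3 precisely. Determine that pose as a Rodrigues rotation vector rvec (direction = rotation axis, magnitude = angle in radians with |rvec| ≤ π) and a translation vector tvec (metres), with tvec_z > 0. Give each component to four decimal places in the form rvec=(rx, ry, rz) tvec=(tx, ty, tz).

Intrinsics K: fx=630.3, fy=826.6, cx=317.1, cy=226.9
Marker side s = 0.121 m; corners in marker frame (Z=0):
  M0 = (-0.0605, +0.0605, 0)
  M1 = (+0.0605, +0.0605, 0)
  M2 = (+0.0605, -0.0605, 0)
  M3 = (-0.0605, -0.0605, 0)
Detected image corners:
  c0 = (361.909483, 269.674420) px
  c1 = (465.686865, 253.549059) px
  c2 = (441.385401, 129.875768) px
  c3 = (342.971451, 141.808784) px
Planar DLT: solve 8×8 A·h = b for H (H[2,2]=1):
  H  [+924.03003 -16.79138 +403.34736]
  H  [-71.45692 +942.64749 +196.78493]
  H  [+0.22130 -0.48578 +1.00000]
B = K⁻¹H; ‖b₁‖=1.380509, ‖b₂‖=1.380509; λ = 2/(‖b₁‖+‖b₂‖) = 0.724371, sign → tz>0 ⇒ λ=+0.724371
r₁ = λ·B[:,0] = (+0.98129,-0.10662,+0.16030); r₂ = λ·B[:,1] = (+0.15773,+0.92266,-0.35188)
r₃ = r₁×r₂ = (-0.11038,+0.37059,+0.92222); SVD([r₁ r₂ r₃]) → R = UVᵀ:
  R  [+0.98129 +0.15773 -0.11038]
  R  [-0.10662 +0.92266 +0.37059]
  R  [+0.16030 -0.35188 +0.92222]
t = (+0.09912, -0.02639, +0.72437) m
tr R = 2.826165; θ = arccos((tr R − 1)/2) = 0.420015 rad = 24.065°
axis k = ((R−Rᵀ)₃₂, (R−Rᵀ)₁₃, (R−Rᵀ)₂₁) / (2 sinθ) = (-0.885872, -0.331906, -0.324144)
rvec = θ·k = (-0.372080, -0.139405, -0.136146)

rvec=(-0.3721, -0.1394, -0.1361) tvec=(0.0991, -0.0264, 0.7244)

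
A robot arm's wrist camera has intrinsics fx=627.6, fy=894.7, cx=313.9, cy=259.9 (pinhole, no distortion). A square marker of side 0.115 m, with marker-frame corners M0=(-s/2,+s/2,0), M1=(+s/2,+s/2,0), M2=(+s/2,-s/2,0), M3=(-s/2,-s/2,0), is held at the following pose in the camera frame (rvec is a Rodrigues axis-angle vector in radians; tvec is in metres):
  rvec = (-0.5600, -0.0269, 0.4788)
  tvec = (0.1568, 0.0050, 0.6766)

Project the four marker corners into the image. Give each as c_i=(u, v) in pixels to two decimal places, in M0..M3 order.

Intrinsics K: fx=627.6, fy=894.7, cx=313.9, cy=259.9
Marker side s = 0.115 m; corners in marker frame (Z=0):
  M0 = (-0.0575, +0.0575, 0)
  M1 = (+0.0575, +0.0575, 0)
  M2 = (+0.0575, -0.0575, 0)
  M3 = (-0.0575, -0.0575, 0)
rvec = (-0.5600, -0.0269, 0.4788), |rvec| = θ = 0.73727 rad = 42.243°
Rodrigues: sinθ=0.67227, 1−cosθ=0.25970; R = I + sinθ·[k]× + (1−cosθ)·[k]×²:
    [+0.89013 -0.42939 -0.15263]
    [+0.44378 +0.74065 +0.50447]
    [-0.10357 -0.51678 +0.84983]
t = (0.1568, 0.0050, 0.6766) m
M0: Pc = R·M0+t = (+0.08093, +0.02207, +0.65284); u = 627.6·(+0.08093)/0.65284 + 313.9 = 391.6988, v = 894.7·(+0.02207)/0.65284 + 259.9 = 290.1460
M1: Pc = R·M1+t = (+0.18329, +0.07310, +0.64093); u = 627.6·(+0.18329)/0.64093 + 313.9 = 493.3805, v = 894.7·(+0.07310)/0.64093 + 259.9 = 361.9501
M2: Pc = R·M2+t = (+0.23267, -0.01207, +0.70036); u = 627.6·(+0.23267)/0.70036 + 313.9 = 522.4003, v = 894.7·(-0.01207)/0.70036 + 259.9 = 244.4810
M3: Pc = R·M3+t = (+0.13031, -0.06310, +0.71227); u = 627.6·(+0.13031)/0.71227 + 313.9 = 428.7174, v = 894.7·(-0.06310)/0.71227 + 259.9 = 180.6324

c0=(391.70, 290.15) c1=(493.38, 361.95) c2=(522.40, 244.48) c3=(428.72, 180.63)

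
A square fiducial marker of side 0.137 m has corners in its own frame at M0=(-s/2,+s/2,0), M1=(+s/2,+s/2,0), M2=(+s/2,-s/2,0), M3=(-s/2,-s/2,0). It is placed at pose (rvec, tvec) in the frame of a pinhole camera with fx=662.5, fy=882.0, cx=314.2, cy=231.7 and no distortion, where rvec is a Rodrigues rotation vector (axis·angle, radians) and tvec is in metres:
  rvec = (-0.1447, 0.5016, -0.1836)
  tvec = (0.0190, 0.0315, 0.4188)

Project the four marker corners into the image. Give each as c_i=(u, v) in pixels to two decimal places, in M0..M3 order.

c0=(268.14, 458.30) c1=(468.96, 429.04) c2=(427.71, 122.33) c3=(243.38, 192.06)

Intrinsics K: fx=662.5, fy=882.0, cx=314.2, cy=231.7
Marker side s = 0.137 m; corners in marker frame (Z=0):
  M0 = (-0.0685, +0.0685, 0)
  M1 = (+0.0685, +0.0685, 0)
  M2 = (+0.0685, -0.0685, 0)
  M3 = (-0.0685, -0.0685, 0)
rvec = (-0.1447, 0.5016, -0.1836), |rvec| = θ = 0.55340 rad = 31.707°
Rodrigues: sinθ=0.52558, 1−cosθ=0.14926; R = I + sinθ·[k]× + (1−cosθ)·[k]×²:
    [+0.86095 +0.13900 +0.48933]
    [-0.20975 +0.97337 +0.09254]
    [-0.46344 -0.18231 +0.86717]
t = (0.0190, 0.0315, 0.4188) m
M0: Pc = R·M0+t = (-0.03045, +0.11254, +0.43806); u = 662.5·(-0.03045)/0.43806 + 314.2 = 268.1432, v = 882.0·(+0.11254)/0.43806 + 231.7 = 458.2984
M1: Pc = R·M1+t = (+0.08750, +0.08381, +0.37457); u = 662.5·(+0.08750)/0.37457 + 314.2 = 468.9557, v = 882.0·(+0.08381)/0.37457 + 231.7 = 429.0449
M2: Pc = R·M2+t = (+0.06845, -0.04954, +0.39954); u = 662.5·(+0.06845)/0.39954 + 314.2 = 427.7061, v = 882.0·(-0.04954)/0.39954 + 231.7 = 122.3323
M3: Pc = R·M3+t = (-0.04950, -0.02081, +0.46303); u = 662.5·(-0.04950)/0.46303 + 314.2 = 243.3817, v = 882.0·(-0.02081)/0.46303 + 231.7 = 192.0642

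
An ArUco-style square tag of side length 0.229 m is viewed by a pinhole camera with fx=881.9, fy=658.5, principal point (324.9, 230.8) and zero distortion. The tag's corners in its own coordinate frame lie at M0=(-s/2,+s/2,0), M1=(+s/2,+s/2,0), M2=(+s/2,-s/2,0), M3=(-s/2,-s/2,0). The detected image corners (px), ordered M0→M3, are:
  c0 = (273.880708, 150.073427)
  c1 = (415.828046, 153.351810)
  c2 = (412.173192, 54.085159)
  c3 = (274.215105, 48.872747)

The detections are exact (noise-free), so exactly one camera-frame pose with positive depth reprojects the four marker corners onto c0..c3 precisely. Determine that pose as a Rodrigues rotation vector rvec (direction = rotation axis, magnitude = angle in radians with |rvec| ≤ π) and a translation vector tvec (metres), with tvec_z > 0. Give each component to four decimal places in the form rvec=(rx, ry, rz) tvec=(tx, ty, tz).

Intrinsics K: fx=881.9, fy=658.5, cx=324.9, cy=230.8
Marker side s = 0.229 m; corners in marker frame (Z=0):
  M0 = (-0.1145, +0.1145, 0)
  M1 = (+0.1145, +0.1145, 0)
  M2 = (+0.1145, -0.1145, 0)
  M3 = (-0.1145, -0.1145, 0)
Detected image corners:
  c0 = (273.880708, 150.073427) px
  c1 = (415.828046, 153.351810) px
  c2 = (412.173192, 54.085159) px
  c3 = (274.215105, 48.872747) px
Planar DLT: solve 8×8 A·h = b for H (H[2,2]=1):
  H  [+641.83819 -35.84800 +344.73004]
  H  [+27.70005 +424.90441 +100.89719]
  H  [+0.08958 -0.12554 +1.00000]
B = K⁻¹H; ‖b₁‖=0.700621, ‖b₂‖=0.700621; λ = 2/(‖b₁‖+‖b₂‖) = 1.427304, sign → tz>0 ⇒ λ=+1.427304
r₁ = λ·B[:,0] = (+0.99168,+0.01523,+0.12785); r₂ = λ·B[:,1] = (+0.00799,+0.98378,-0.17918)
r₃ = r₁×r₂ = (-0.12851,+0.17871,+0.97547); SVD([r₁ r₂ r₃]) → R = UVᵀ:
  R  [+0.99168 +0.00799 -0.12851]
  R  [+0.01523 +0.98378 +0.17871]
  R  [+0.12785 -0.17918 +0.97547]
t = (+0.03209, -0.28157, +1.42730) m
tr R = 2.950935; θ = arccos((tr R − 1)/2) = 0.221962 rad = 12.718°
axis k = ((R−Rᵀ)₃₂, (R−Rᵀ)₁₃, (R−Rᵀ)₂₁) / (2 sinθ) = (-0.812842, -0.582252, +0.016435)
rvec = θ·k = (-0.180420, -0.129238, +0.003648)

rvec=(-0.1804, -0.1292, 0.0036) tvec=(0.0321, -0.2816, 1.4273)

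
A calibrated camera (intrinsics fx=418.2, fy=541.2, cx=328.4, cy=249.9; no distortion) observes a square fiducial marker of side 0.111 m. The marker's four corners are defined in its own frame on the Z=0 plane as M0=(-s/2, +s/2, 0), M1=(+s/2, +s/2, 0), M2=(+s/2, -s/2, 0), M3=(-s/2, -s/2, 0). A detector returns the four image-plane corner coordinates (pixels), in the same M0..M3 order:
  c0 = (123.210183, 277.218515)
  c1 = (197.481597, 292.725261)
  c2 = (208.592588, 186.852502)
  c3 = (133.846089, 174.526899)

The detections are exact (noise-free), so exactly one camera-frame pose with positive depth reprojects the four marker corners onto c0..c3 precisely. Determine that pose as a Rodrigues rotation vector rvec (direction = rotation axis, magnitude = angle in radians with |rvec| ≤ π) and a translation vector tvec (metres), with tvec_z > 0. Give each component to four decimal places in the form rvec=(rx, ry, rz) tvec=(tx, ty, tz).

Intrinsics K: fx=418.2, fy=541.2, cx=328.4, cy=249.9
Marker side s = 0.111 m; corners in marker frame (Z=0):
  M0 = (-0.0555, +0.0555, 0)
  M1 = (+0.0555, +0.0555, 0)
  M2 = (+0.0555, -0.0555, 0)
  M3 = (-0.0555, -0.0555, 0)
Detected image corners:
  c0 = (123.210183, 277.218515) px
  c1 = (197.481597, 292.725261) px
  c2 = (208.592588, 186.852502) px
  c3 = (133.846089, 174.526899) px
Planar DLT: solve 8×8 A·h = b for H (H[2,2]=1):
  H  [+625.31305 -95.10675 +165.20456]
  H  [+60.86926 +943.21837 +232.77300]
  H  [-0.27709 +0.01701 +1.00000]
B = K⁻¹H; ‖b₁‖=1.751685, ‖b₂‖=1.751685; λ = 2/(‖b₁‖+‖b₂‖) = 0.570879, sign → tz>0 ⇒ λ=+0.570879
r₁ = λ·B[:,0] = (+0.97782,+0.13725,-0.15819); r₂ = λ·B[:,1] = (-0.13745,+0.99046,+0.00971)
r₃ = r₁×r₂ = (+0.15801,+0.01225,+0.98736); SVD([r₁ r₂ r₃]) → R = UVᵀ:
  R  [+0.97782 -0.13745 +0.15801]
  R  [+0.13725 +0.99046 +0.01225]
  R  [-0.15819 +0.00971 +0.98736]
t = (-0.22278, -0.01807, +0.57088) m
tr R = 2.955647; θ = arccos((tr R − 1)/2) = 0.210994 rad = 12.089°
axis k = ((R−Rᵀ)₃₂, (R−Rᵀ)₁₃, (R−Rᵀ)₂₁) / (2 sinθ) = (-0.006067, +0.754886, +0.655828)
rvec = θ·k = (-0.001280, +0.159276, +0.138376)

rvec=(-0.0013, 0.1593, 0.1384) tvec=(-0.2228, -0.0181, 0.5709)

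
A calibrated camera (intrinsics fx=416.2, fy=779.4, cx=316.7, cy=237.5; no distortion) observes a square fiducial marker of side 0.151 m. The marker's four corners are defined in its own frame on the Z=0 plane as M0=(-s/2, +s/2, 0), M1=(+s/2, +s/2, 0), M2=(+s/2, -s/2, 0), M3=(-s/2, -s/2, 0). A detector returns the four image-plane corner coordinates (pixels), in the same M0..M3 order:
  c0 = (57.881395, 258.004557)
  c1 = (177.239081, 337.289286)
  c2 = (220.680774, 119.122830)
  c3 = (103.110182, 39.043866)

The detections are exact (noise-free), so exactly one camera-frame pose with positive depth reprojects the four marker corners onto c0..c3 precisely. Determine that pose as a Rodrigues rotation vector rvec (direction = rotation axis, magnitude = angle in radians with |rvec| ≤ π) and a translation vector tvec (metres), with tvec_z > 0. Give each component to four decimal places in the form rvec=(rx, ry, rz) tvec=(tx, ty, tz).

Intrinsics K: fx=416.2, fy=779.4, cx=316.7, cy=237.5
Marker side s = 0.151 m; corners in marker frame (Z=0):
  M0 = (-0.0755, +0.0755, 0)
  M1 = (+0.0755, +0.0755, 0)
  M2 = (+0.0755, -0.0755, 0)
  M3 = (-0.0755, -0.0755, 0)
Detected image corners:
  c0 = (57.881395, 258.004557) px
  c1 = (177.239081, 337.289286) px
  c2 = (220.680774, 119.122830) px
  c3 = (103.110182, 39.043866) px
Planar DLT: solve 8×8 A·h = b for H (H[2,2]=1):
  H  [+791.93207 -304.76315 +140.09975]
  H  [+537.73605 +1432.36402 +187.86530]
  H  [+0.05323 -0.07998 +1.00000]
B = K⁻¹H; ‖b₁‖=1.981102, ‖b₂‖=1.981102; λ = 2/(‖b₁‖+‖b₂‖) = 0.504769, sign → tz>0 ⇒ λ=+0.504769
r₁ = λ·B[:,0] = (+0.94002,+0.34007,+0.02687); r₂ = λ·B[:,1] = (-0.33890,+0.93996,-0.04037)
r₃ = r₁×r₂ = (-0.03898,+0.02885,+0.99882); SVD([r₁ r₂ r₃]) → R = UVᵀ:
  R  [+0.94002 -0.33890 -0.03898]
  R  [+0.34007 +0.93996 +0.02885]
  R  [+0.02687 -0.04037 +0.99882]
t = (-0.21418, -0.03215, +0.50477) m
tr R = 2.878796; θ = arccos((tr R − 1)/2) = 0.349926 rad = 20.049°
axis k = ((R−Rᵀ)₃₂, (R−Rᵀ)₁₃, (R−Rᵀ)₂₁) / (2 sinθ) = (-0.100955, -0.096039, +0.990245)
rvec = θ·k = (-0.035327, -0.033607, +0.346513)

rvec=(-0.0353, -0.0336, 0.3465) tvec=(-0.2142, -0.0321, 0.5048)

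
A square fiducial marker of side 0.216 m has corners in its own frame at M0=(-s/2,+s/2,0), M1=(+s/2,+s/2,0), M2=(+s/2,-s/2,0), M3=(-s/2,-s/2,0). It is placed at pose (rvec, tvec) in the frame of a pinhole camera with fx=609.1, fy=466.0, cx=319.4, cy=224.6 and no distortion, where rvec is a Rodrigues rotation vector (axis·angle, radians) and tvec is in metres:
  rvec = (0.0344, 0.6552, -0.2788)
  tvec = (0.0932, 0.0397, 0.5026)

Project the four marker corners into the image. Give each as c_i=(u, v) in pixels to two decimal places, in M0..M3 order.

Intrinsics K: fx=609.1, fy=466.0, cx=319.4, cy=224.6
Marker side s = 0.216 m; corners in marker frame (Z=0):
  M0 = (-0.1080, +0.1080, 0)
  M1 = (+0.1080, +0.1080, 0)
  M2 = (+0.1080, -0.1080, 0)
  M3 = (-0.1080, -0.1080, 0)
rvec = (0.0344, 0.6552, -0.2788), |rvec| = θ = 0.71288 rad = 40.845°
Rodrigues: sinθ=0.65402, 1−cosθ=0.24352; R = I + sinθ·[k]× + (1−cosθ)·[k]×²:
    [+0.75705 +0.26658 +0.59650]
    [-0.24498 +0.96219 -0.11909]
    [-0.60569 -0.05597 +0.79373]
t = (0.0932, 0.0397, 0.5026) m
M0: Pc = R·M0+t = (+0.04023, +0.17007, +0.56197); u = 609.1·(+0.04023)/0.56197 + 319.4 = 363.0032, v = 466.0·(+0.17007)/0.56197 + 224.6 = 365.6296
M1: Pc = R·M1+t = (+0.20375, +0.11716, +0.43114); u = 609.1·(+0.20375)/0.43114 + 319.4 = 607.2534, v = 466.0·(+0.11716)/0.43114 + 224.6 = 351.2314
M2: Pc = R·M2+t = (+0.14617, -0.09067, +0.44323); u = 609.1·(+0.14617)/0.44323 + 319.4 = 520.2720, v = 466.0·(-0.09067)/0.44323 + 224.6 = 129.2681
M3: Pc = R·M3+t = (-0.01735, -0.03776, +0.57406); u = 609.1·(-0.01735)/0.57406 + 319.4 = 300.9892, v = 466.0·(-0.03776)/0.57406 + 224.6 = 193.9491

c0=(363.00, 365.63) c1=(607.25, 351.23) c2=(520.27, 129.27) c3=(300.99, 193.95)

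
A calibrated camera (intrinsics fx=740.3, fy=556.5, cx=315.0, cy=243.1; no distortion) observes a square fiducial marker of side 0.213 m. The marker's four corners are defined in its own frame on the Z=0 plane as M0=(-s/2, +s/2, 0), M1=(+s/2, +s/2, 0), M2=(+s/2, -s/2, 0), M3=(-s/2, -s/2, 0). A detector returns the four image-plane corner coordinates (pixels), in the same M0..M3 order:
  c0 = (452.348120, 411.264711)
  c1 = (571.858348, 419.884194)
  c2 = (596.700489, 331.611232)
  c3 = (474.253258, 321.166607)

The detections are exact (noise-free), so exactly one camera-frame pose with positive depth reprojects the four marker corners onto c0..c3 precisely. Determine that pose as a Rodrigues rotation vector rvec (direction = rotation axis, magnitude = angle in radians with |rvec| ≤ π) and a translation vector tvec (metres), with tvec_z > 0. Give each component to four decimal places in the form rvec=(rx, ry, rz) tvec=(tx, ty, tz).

Intrinsics K: fx=740.3, fy=556.5, cx=315.0, cy=243.1
Marker side s = 0.213 m; corners in marker frame (Z=0):
  M0 = (-0.1065, +0.1065, 0)
  M1 = (+0.1065, +0.1065, 0)
  M2 = (+0.1065, -0.1065, 0)
  M3 = (-0.1065, -0.1065, 0)
Detected image corners:
  c0 = (452.348120, 411.264711) px
  c1 = (571.858348, 419.884194) px
  c2 = (596.700489, 331.611232) px
  c3 = (474.253258, 321.166607) px
Planar DLT: solve 8×8 A·h = b for H (H[2,2]=1):
  H  [+610.93474 -41.77754 +524.15796]
  H  [+75.18637 +466.84877 +371.64012]
  H  [+0.08220 +0.12986 +1.00000]
B = K⁻¹H; ‖b₁‖=0.800709, ‖b₂‖=0.800709; λ = 2/(‖b₁‖+‖b₂‖) = 1.248893, sign → tz>0 ⇒ λ=+1.248893
r₁ = λ·B[:,0] = (+0.98697,+0.12389,+0.10266); r₂ = λ·B[:,1] = (-0.13949,+0.97685,+0.16218)
r₃ = r₁×r₂ = (-0.08019,-0.17438,+0.98141); SVD([r₁ r₂ r₃]) → R = UVᵀ:
  R  [+0.98697 -0.13949 -0.08019]
  R  [+0.12389 +0.97685 -0.17438]
  R  [+0.10266 +0.16218 +0.98141]
t = (+0.35285, +0.28847, +1.24889) m
tr R = 2.945232; θ = arccos((tr R − 1)/2) = 0.234564 rad = 13.440°
axis k = ((R−Rᵀ)₃₂, (R−Rᵀ)₁₃, (R−Rᵀ)₂₁) / (2 sinθ) = (+0.724045, -0.393356, +0.566595)
rvec = θ·k = (+0.169835, -0.092267, +0.132903)

rvec=(0.1698, -0.0923, 0.1329) tvec=(0.3529, 0.2885, 1.2489)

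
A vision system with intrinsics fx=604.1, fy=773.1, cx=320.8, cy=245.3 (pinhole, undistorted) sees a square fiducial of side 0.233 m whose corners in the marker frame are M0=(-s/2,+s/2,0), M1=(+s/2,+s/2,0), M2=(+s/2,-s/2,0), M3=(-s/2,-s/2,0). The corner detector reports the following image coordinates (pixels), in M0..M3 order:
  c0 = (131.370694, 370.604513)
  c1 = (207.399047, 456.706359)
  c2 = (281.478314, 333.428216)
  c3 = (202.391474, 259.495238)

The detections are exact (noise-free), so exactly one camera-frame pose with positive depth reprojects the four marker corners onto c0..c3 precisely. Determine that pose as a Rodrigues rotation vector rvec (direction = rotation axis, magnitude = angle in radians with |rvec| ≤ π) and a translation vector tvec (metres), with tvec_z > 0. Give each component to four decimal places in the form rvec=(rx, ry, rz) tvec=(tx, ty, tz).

Intrinsics K: fx=604.1, fy=773.1, cx=320.8, cy=245.3
Marker side s = 0.233 m; corners in marker frame (Z=0):
  M0 = (-0.1165, +0.1165, 0)
  M1 = (+0.1165, +0.1165, 0)
  M2 = (+0.1165, -0.1165, 0)
  M3 = (-0.1165, -0.1165, 0)
Detected image corners:
  c0 = (131.370694, 370.604513) px
  c1 = (207.399047, 456.706359) px
  c2 = (281.478314, 333.428216) px
  c3 = (202.391474, 259.495238) px
Planar DLT: solve 8×8 A·h = b for H (H[2,2]=1):
  H  [+262.54819 -342.18891 +204.75129]
  H  [+221.36534 +448.28249 +352.43076]
  H  [-0.34247 -0.15111 +1.00000]
B = K⁻¹H; ‖b₁‖=0.808302, ‖b₂‖=0.808302; λ = 2/(‖b₁‖+‖b₂‖) = 1.237161, sign → tz>0 ⇒ λ=+1.237161
r₁ = λ·B[:,0] = (+0.76268,+0.48868,-0.42369); r₂ = λ·B[:,1] = (-0.60151,+0.77669,-0.18695)
r₃ = r₁×r₂ = (+0.23772,+0.39743,+0.88630); SVD([r₁ r₂ r₃]) → R = UVᵀ:
  R  [+0.76268 -0.60151 +0.23772]
  R  [+0.48868 +0.77669 +0.39743]
  R  [-0.42369 -0.18695 +0.88630]
t = (-0.23766, +0.17144, +1.23716) m
tr R = 2.425670; θ = arccos((tr R − 1)/2) = 0.777264 rad = 44.534°
axis k = ((R−Rᵀ)₃₂, (R−Rᵀ)₁₃, (R−Rᵀ)₂₁) / (2 sinθ) = (-0.416623, +0.471539, +0.777224)
rvec = θ·k = (-0.323826, +0.366510, +0.604108)

rvec=(-0.3238, 0.3665, 0.6041) tvec=(-0.2377, 0.1714, 1.2372)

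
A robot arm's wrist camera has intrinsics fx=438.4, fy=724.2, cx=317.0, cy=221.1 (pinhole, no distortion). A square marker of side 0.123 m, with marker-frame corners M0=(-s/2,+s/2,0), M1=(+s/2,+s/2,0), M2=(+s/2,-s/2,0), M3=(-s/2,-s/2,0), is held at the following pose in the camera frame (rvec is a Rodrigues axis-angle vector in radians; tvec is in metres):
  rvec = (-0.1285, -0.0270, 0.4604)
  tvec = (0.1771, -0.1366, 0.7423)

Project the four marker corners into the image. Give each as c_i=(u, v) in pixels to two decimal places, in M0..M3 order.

Intrinsics K: fx=438.4, fy=724.2, cx=317.0, cy=221.1
Marker side s = 0.123 m; corners in marker frame (Z=0):
  M0 = (-0.0615, +0.0615, 0)
  M1 = (+0.0615, +0.0615, 0)
  M2 = (+0.0615, -0.0615, 0)
  M3 = (-0.0615, -0.0615, 0)
rvec = (-0.1285, -0.0270, 0.4604), |rvec| = θ = 0.47876 rad = 27.431°
Rodrigues: sinθ=0.46068, 1−cosθ=0.11243; R = I + sinθ·[k]× + (1−cosθ)·[k]×²:
    [+0.89567 -0.44131 -0.05500]
    [+0.44471 +0.88793 +0.11755]
    [-0.00304 -0.12974 +0.99154]
t = (0.1771, -0.1366, 0.7423) m
M0: Pc = R·M0+t = (+0.09488, -0.10934, +0.73451); u = 438.4·(+0.09488)/0.73451 + 317.0 = 373.6278, v = 724.2·(-0.10934)/0.73451 + 221.1 = 113.2919
M1: Pc = R·M1+t = (+0.20504, -0.05464, +0.73413); u = 438.4·(+0.20504)/0.73413 + 317.0 = 439.4447, v = 724.2·(-0.05464)/0.73413 + 221.1 = 167.1967
M2: Pc = R·M2+t = (+0.25932, -0.16386, +0.75009); u = 438.4·(+0.25932)/0.75009 + 317.0 = 468.5649, v = 724.2·(-0.16386)/0.75009 + 221.1 = 62.8987
M3: Pc = R·M3+t = (+0.14916, -0.21856, +0.75047); u = 438.4·(+0.14916)/0.75047 + 317.0 = 404.1331, v = 724.2·(-0.21856)/0.75047 + 221.1 = 10.1921

c0=(373.63, 113.29) c1=(439.44, 167.20) c2=(468.56, 62.90) c3=(404.13, 10.19)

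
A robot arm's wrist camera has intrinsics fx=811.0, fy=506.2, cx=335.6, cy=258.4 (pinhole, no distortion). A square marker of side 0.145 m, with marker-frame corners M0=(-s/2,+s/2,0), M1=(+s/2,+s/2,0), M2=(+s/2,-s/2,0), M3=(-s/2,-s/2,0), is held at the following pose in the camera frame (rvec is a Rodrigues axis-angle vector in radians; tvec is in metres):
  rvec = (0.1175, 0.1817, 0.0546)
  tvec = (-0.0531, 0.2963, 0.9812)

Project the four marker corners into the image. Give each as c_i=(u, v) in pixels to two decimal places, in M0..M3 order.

c0=(232.53, 441.88) c1=(348.00, 451.57) c2=(353.56, 379.26) c3=(235.88, 371.28)

Intrinsics K: fx=811.0, fy=506.2, cx=335.6, cy=258.4
Marker side s = 0.145 m; corners in marker frame (Z=0):
  M0 = (-0.0725, +0.0725, 0)
  M1 = (+0.0725, +0.0725, 0)
  M2 = (+0.0725, -0.0725, 0)
  M3 = (-0.0725, -0.0725, 0)
rvec = (0.1175, 0.1817, 0.0546), |rvec| = θ = 0.22316 rad = 12.786°
Rodrigues: sinθ=0.22132, 1−cosθ=0.02480; R = I + sinθ·[k]× + (1−cosθ)·[k]×²:
    [+0.98208 -0.04352 +0.18339]
    [+0.06478 +0.99164 -0.11159]
    [-0.17700 +0.12147 +0.97669]
t = (-0.0531, 0.2963, 0.9812) m
M0: Pc = R·M0+t = (-0.12746, +0.36350, +1.00284); u = 811.0·(-0.12746)/1.00284 + 335.6 = 232.5262, v = 506.2·(+0.36350)/1.00284 + 258.4 = 441.8816
M1: Pc = R·M1+t = (+0.01495, +0.37289, +0.97717); u = 811.0·(+0.01495)/0.97717 + 335.6 = 348.0040, v = 506.2·(+0.37289)/0.97717 + 258.4 = 451.5664
M2: Pc = R·M2+t = (+0.02126, +0.22910, +0.95956); u = 811.0·(+0.02126)/0.95956 + 335.6 = 353.5647, v = 506.2·(+0.22910)/0.95956 + 258.4 = 379.2591
M3: Pc = R·M3+t = (-0.12115, +0.21971, +0.98523); u = 811.0·(-0.12115)/0.98523 + 335.6 = 235.8777, v = 506.2·(+0.21971)/0.98523 + 258.4 = 371.2847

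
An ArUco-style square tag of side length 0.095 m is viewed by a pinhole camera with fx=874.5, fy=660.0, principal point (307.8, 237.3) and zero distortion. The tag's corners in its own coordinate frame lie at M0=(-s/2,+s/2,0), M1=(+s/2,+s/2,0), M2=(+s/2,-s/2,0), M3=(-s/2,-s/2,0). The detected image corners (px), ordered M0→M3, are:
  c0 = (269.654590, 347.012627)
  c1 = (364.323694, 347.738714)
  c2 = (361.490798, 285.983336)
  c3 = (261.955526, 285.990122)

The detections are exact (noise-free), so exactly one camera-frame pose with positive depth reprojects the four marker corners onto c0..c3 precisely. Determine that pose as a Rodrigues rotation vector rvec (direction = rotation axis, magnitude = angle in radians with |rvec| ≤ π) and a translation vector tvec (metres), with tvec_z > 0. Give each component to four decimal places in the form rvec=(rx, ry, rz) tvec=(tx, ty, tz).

rvec=(0.4757, 0.1059, -0.0342) tvec=(0.0062, 0.1034, 0.8516)

Intrinsics K: fx=874.5, fy=660.0, cx=307.8, cy=237.3
Marker side s = 0.095 m; corners in marker frame (Z=0):
  M0 = (-0.0475, +0.0475, 0)
  M1 = (+0.0475, +0.0475, 0)
  M2 = (+0.0475, -0.0475, 0)
  M3 = (-0.0475, -0.0475, 0)
Detected image corners:
  c0 = (269.654590, 347.012627) px
  c1 = (364.323694, 347.738714) px
  c2 = (361.490798, 285.983336) px
  c3 = (261.955526, 285.990122) px
Planar DLT: solve 8×8 A·h = b for H (H[2,2]=1):
  H  [+980.99006 +223.61123 +314.12597]
  H  [-36.90373 +815.44170 +317.45939]
  H  [-0.12880 +0.53450 +1.00000]
B = K⁻¹H; ‖b₁‖=1.174230, ‖b₂‖=1.174230; λ = 2/(‖b₁‖+‖b₂‖) = 0.851622, sign → tz>0 ⇒ λ=+0.851622
r₁ = λ·B[:,0] = (+0.99393,-0.00818,-0.10969); r₂ = λ·B[:,1] = (+0.05755,+0.88853,+0.45519)
r₃ = r₁×r₂ = (+0.09374,-0.45874,+0.88361); SVD([r₁ r₂ r₃]) → R = UVᵀ:
  R  [+0.99393 +0.05755 +0.09374]
  R  [-0.00818 +0.88853 -0.45874]
  R  [-0.10969 +0.45519 +0.88361]
t = (+0.00616, +0.10343, +0.85162) m
tr R = 2.766076; θ = arccos((tr R − 1)/2) = 0.488499 rad = 27.989°
axis k = ((R−Rᵀ)₃₂, (R−Rᵀ)₁₃, (R−Rᵀ)₂₁) / (2 sinθ) = (+0.973717, +0.216728, -0.070027)
rvec = θ·k = (+0.475660, +0.105872, -0.034208)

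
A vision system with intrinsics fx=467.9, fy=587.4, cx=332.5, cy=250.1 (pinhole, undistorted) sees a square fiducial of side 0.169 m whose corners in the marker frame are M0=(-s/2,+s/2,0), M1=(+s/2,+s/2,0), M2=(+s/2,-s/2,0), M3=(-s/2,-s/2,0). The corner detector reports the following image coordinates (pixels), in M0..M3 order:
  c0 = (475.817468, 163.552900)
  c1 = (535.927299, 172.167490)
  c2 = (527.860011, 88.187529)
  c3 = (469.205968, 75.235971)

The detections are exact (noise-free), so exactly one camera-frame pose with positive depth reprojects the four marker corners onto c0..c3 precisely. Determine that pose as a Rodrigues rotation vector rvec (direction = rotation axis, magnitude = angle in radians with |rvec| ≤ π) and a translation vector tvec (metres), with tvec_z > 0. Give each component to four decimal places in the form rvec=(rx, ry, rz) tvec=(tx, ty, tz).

rvec=(-0.2039, -0.3576, 0.0080) tvec=(0.3936, -0.2314, 1.0803)

Intrinsics K: fx=467.9, fy=587.4, cx=332.5, cy=250.1
Marker side s = 0.169 m; corners in marker frame (Z=0):
  M0 = (-0.0845, +0.0845, 0)
  M1 = (+0.0845, +0.0845, 0)
  M2 = (+0.0845, -0.0845, 0)
  M3 = (-0.0845, -0.0845, 0)
Detected image corners:
  c0 = (475.817468, 163.552900) px
  c1 = (535.927299, 172.167490) px
  c2 = (527.860011, 88.187529) px
  c3 = (469.205968, 75.235971) px
Planar DLT: solve 8×8 A·h = b for H (H[2,2]=1):
  H  [+512.51769 -49.23119 +502.95078]
  H  [+104.06313 +486.35323 +124.25981]
  H  [+0.32101 -0.18474 +1.00000]
B = K⁻¹H; ‖b₁‖=0.925630, ‖b₂‖=0.925630; λ = 2/(‖b₁‖+‖b₂‖) = 1.080345, sign → tz>0 ⇒ λ=+1.080345
r₁ = λ·B[:,0] = (+0.93692,+0.04373,+0.34680); r₂ = λ·B[:,1] = (+0.02816,+0.97948,-0.19958)
r₃ = r₁×r₂ = (-0.34841,+0.19676,+0.91646); SVD([r₁ r₂ r₃]) → R = UVᵀ:
  R  [+0.93692 +0.02816 -0.34841]
  R  [+0.04373 +0.97948 +0.19676]
  R  [+0.34680 -0.19958 +0.91646]
t = (+0.39356, -0.23144, +1.08034) m
tr R = 2.832853; θ = arccos((tr R − 1)/2) = 0.411739 rad = 23.591°
axis k = ((R−Rᵀ)₃₂, (R−Rᵀ)₁₃, (R−Rᵀ)₂₁) / (2 sinθ) = (-0.495171, -0.868578, +0.019461)
rvec = θ·k = (-0.203881, -0.357627, +0.008013)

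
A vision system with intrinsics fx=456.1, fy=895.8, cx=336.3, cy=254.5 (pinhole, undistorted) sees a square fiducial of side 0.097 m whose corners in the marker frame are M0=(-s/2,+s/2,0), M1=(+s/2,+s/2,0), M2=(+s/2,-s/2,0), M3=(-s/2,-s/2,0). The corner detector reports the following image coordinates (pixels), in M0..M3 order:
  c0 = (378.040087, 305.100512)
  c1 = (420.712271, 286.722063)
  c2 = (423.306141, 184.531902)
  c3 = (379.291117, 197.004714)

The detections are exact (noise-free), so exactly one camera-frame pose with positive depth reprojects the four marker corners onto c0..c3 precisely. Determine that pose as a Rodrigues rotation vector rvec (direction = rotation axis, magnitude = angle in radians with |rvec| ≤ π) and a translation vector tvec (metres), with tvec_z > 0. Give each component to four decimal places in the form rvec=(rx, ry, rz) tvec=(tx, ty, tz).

rvec=(0.2725, -0.5472, -0.0811) tvec=(0.1131, -0.0094, 0.7976)

Intrinsics K: fx=456.1, fy=895.8, cx=336.3, cy=254.5
Marker side s = 0.097 m; corners in marker frame (Z=0):
  M0 = (-0.0485, +0.0485, 0)
  M1 = (+0.0485, +0.0485, 0)
  M2 = (+0.0485, -0.0485, 0)
  M3 = (-0.0485, -0.0485, 0)
Detected image corners:
  c0 = (378.040087, 305.100512) px
  c1 = (420.712271, 286.722063) px
  c2 = (423.306141, 184.531902) px
  c3 = (379.291117, 197.004714) px
Planar DLT: solve 8×8 A·h = b for H (H[2,2]=1):
  H  [+698.93983 +119.02170 +400.98340]
  H  [-6.23428 +1167.53918 +243.98974]
  H  [+0.63001 +0.34734 +1.00000]
B = K⁻¹H; ‖b₁‖=1.253751, ‖b₂‖=1.253751; λ = 2/(‖b₁‖+‖b₂‖) = 0.797606, sign → tz>0 ⇒ λ=+0.797606
r₁ = λ·B[:,0] = (+0.85176,-0.14831,+0.50250); r₂ = λ·B[:,1] = (+0.00387,+0.96085,+0.27704)
r₃ = r₁×r₂ = (-0.52391,-0.23403,+0.81899); SVD([r₁ r₂ r₃]) → R = UVᵀ:
  R  [+0.85176 +0.00387 -0.52391]
  R  [-0.14831 +0.96085 -0.23403]
  R  [+0.50250 +0.27704 +0.81899]
t = (+0.11312, -0.00936, +0.79761) m
tr R = 2.631605; θ = arccos((tr R − 1)/2) = 0.616681 rad = 35.333°
axis k = ((R−Rᵀ)₃₂, (R−Rᵀ)₁₃, (R−Rᵀ)₂₁) / (2 sinθ) = (+0.441846, -0.887390, -0.131569)
rvec = θ·k = (+0.272478, -0.547237, -0.081136)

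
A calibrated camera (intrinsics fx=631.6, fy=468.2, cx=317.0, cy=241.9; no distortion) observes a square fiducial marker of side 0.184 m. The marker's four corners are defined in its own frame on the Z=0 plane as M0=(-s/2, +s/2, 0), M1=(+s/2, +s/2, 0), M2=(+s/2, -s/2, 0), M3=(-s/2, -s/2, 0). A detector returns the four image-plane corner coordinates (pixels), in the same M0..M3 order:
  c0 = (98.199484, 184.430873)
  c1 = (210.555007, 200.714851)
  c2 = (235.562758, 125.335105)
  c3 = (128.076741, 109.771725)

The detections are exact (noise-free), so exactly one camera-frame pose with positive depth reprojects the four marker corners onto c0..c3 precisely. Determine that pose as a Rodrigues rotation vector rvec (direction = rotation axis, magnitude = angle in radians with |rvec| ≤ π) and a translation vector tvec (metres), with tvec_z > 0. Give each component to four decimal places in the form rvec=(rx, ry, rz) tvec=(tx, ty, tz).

Intrinsics K: fx=631.6, fy=468.2, cx=317.0, cy=241.9
Marker side s = 0.184 m; corners in marker frame (Z=0):
  M0 = (-0.0920, +0.0920, 0)
  M1 = (+0.0920, +0.0920, 0)
  M2 = (+0.0920, -0.0920, 0)
  M3 = (-0.0920, -0.0920, 0)
Detected image corners:
  c0 = (98.199484, 184.430873) px
  c1 = (210.555007, 200.714851) px
  c2 = (235.562758, 125.335105) px
  c3 = (128.076741, 109.771725) px
Planar DLT: solve 8×8 A·h = b for H (H[2,2]=1):
  H  [+596.92655 -189.66081 +168.39747]
  H  [+86.33641 +370.34052 +154.23063]
  H  [-0.00104 -0.24102 +1.00000]
B = K⁻¹H; ‖b₁‖=0.963542, ‖b₂‖=0.963542; λ = 2/(‖b₁‖+‖b₂‖) = 1.037838, sign → tz>0 ⇒ λ=+1.037838
r₁ = λ·B[:,0] = (+0.98141,+0.19194,-0.00108); r₂ = λ·B[:,1] = (-0.18610,+0.95016,-0.25014)
r₃ = r₁×r₂ = (-0.04698,+0.24569,+0.96821); SVD([r₁ r₂ r₃]) → R = UVᵀ:
  R  [+0.98141 -0.18610 -0.04698]
  R  [+0.19194 +0.95016 +0.24569]
  R  [-0.00108 -0.25014 +0.96821]
t = (-0.24418, -0.19433, +1.03784) m
tr R = 2.899770; θ = arccos((tr R − 1)/2) = 0.317928 rad = 18.216°
axis k = ((R−Rᵀ)₃₂, (R−Rᵀ)₁₃, (R−Rᵀ)₂₁) / (2 sinθ) = (-0.793084, -0.073414, +0.604672)
rvec = θ·k = (-0.252144, -0.023340, +0.192242)

rvec=(-0.2521, -0.0233, 0.1922) tvec=(-0.2442, -0.1943, 1.0378)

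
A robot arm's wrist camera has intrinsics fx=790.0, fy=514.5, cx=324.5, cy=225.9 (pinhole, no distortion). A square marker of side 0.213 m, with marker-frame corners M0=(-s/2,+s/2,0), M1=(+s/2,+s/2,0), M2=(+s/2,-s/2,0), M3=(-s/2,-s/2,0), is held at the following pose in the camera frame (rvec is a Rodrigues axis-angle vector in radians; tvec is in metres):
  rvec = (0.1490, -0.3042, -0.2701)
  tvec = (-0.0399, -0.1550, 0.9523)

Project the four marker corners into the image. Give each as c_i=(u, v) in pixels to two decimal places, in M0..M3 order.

Intrinsics K: fx=790.0, fy=514.5, cx=324.5, cy=225.9
Marker side s = 0.213 m; corners in marker frame (Z=0):
  M0 = (-0.1065, +0.1065, 0)
  M1 = (+0.1065, +0.1065, 0)
  M2 = (+0.1065, -0.1065, 0)
  M3 = (-0.1065, -0.1065, 0)
rvec = (0.1490, -0.3042, -0.2701), |rvec| = θ = 0.43324 rad = 24.823°
Rodrigues: sinθ=0.41981, 1−cosθ=0.09239; R = I + sinθ·[k]× + (1−cosθ)·[k]×²:
    [+0.91854 +0.23942 -0.31458]
    [-0.28404 +0.95316 -0.10394]
    [+0.27496 +0.18483 +0.94352]
t = (-0.0399, -0.1550, 0.9523) m
M0: Pc = R·M0+t = (-0.11223, -0.02324, +0.94270); u = 790.0·(-0.11223)/0.94270 + 324.5 = 230.4522, v = 514.5·(-0.02324)/0.94270 + 225.9 = 213.2174
M1: Pc = R·M1+t = (+0.08342, -0.08374, +1.00127); u = 790.0·(+0.08342)/1.00127 + 324.5 = 390.3205, v = 514.5·(-0.08374)/1.00127 + 225.9 = 182.8711
M2: Pc = R·M2+t = (+0.03243, -0.28676, +0.96190); u = 790.0·(+0.03243)/0.96190 + 324.5 = 351.1315, v = 514.5·(-0.28676)/0.96190 + 225.9 = 72.5170
M3: Pc = R·M3+t = (-0.16322, -0.22626, +0.90333); u = 790.0·(-0.16322)/0.90333 + 324.5 = 181.7553, v = 514.5·(-0.22626)/0.90333 + 225.9 = 97.0310

c0=(230.45, 213.22) c1=(390.32, 182.87) c2=(351.13, 72.52) c3=(181.76, 97.03)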